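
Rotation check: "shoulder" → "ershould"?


Word: "shoulder", Candidate: "ershould"
Method: check if candidate is substring of word+word
"shouldershoulder" contains "ershould"? Yes
Is rotation = Yes


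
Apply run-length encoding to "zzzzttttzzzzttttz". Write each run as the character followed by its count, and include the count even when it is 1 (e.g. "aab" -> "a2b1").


String: "zzzzttttzzzzttttz"
Scanning for consecutive runs:
  'z' x 4
  't' x 4
  'z' x 4
  't' x 4
  'z' x 1
RLE = "z4t4z4t4z1"


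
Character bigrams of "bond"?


Word: "bond" (length 4)
Number of bigrams = 4 - 2 + 1 = 3
  Position 0: "bo"
  Position 1: "on"
  Position 2: "nd"
Bigrams = "bo", "on", "nd"


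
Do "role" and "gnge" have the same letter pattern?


Pattern of "role": [0, 1, 2, 3]
Pattern of "gnge": [0, 1, 0, 2]
Patterns do not match
Same pattern = No


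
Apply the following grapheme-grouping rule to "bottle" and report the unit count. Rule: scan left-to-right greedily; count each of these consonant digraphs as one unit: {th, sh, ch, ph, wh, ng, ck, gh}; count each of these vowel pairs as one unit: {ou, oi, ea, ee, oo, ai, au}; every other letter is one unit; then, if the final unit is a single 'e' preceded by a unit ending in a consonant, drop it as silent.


Word: "bottle" (6 letters)
Left-to-right scan:
  (1) 'b' (letter)
  (2) 'o' (letter)
  (3) 't' (letter)
  (4) 't' (letter)
  (5) 'l' (letter)
  (6) 'e' (letter)
Units from scan: 6
Final unit is 'e' after a consonant -> drop as silent (-1)
Sound units = 5 units


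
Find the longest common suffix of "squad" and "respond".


Word 1: "squad"
Word 2: "respond"
Comparing from end:
  Pos -1: 'd' == 'd'
  Pos -2: 'a' != 'n' (stop)
LCS = "d" (length 1)


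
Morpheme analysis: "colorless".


Word: "colorless"
Morphemes: color | -less
Each morpheme carries meaning
= 2 morphemes


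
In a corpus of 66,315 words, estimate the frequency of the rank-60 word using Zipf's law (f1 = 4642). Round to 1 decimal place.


Zipf's law: f(r) = f(1) / r
f(1) = 4642
f(60) = 4642 / 60
= 77.4 occurrences


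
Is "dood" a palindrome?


Word: "dood"
Reversed: "dood"
Forward == Backward? dood == dood
Palindrome = Yes


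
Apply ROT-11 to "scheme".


Word: "scheme"
Shift: 11
Each letter → (letter + shift) mod 26:
  's' (18) + 11 = 3 → 'd'
  'c' (2) + 11 = 13 → 'n'
  'h' (7) + 11 = 18 → 's'
  'e' (4) + 11 = 15 → 'p'
  'm' (12) + 11 = 23 → 'x'
  'e' (4) + 11 = 15 → 'p'
Result = "dnspxp"


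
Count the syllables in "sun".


Word: "sun"
Syllable breakdown: sun
Counting: 1 part
= 1 syllable


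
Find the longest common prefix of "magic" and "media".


Word 1: "magic"
Word 2: "media"
Comparing from start:
  Pos 0: 'm' == 'm'
  Pos 1: 'a' != 'e' (stop)
LCP = "m" (length 1)


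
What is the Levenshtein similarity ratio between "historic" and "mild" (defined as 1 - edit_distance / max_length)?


Word 1: "historic" (length 8)
Word 2: "mild" (length 4)
One optimal edit sequence:
  1. substitute 'h' -> 'm'  (+1)
  2. keep 'i'
  3. delete 's'  (+1)
  4. delete 't'  (+1)
  5. delete 'o'  (+1)
  6. delete 'r'  (+1)
  7. substitute 'i' -> 'l'  (+1)
  8. substitute 'c' -> 'd'  (+1)
Edit distance = 7
Max length = max(8, 4) = 8
Similarity = 1 - 7/8
= 0.1250


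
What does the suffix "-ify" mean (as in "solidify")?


Suffix: -ify
As in: solidify -> solid + -ify
Meaning = to make


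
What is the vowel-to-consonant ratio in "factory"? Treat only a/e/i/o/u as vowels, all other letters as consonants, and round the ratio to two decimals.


Word: "factory"
Vowels (a,e,i,o,u): 2
Consonants: 5
Ratio = 2/5
= 0.40


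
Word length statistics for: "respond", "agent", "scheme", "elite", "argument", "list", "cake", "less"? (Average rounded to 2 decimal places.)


Lengths: "respond"=7, "agent"=5, "scheme"=6, "elite"=5, "argument"=8, "list"=4, "cake"=4, "less"=4
Sum = 43, Count = 8
Average = 43/8 = 5.38
= avg=5.38, min=4, max=8


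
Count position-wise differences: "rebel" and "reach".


Comparing character by character (same length = 5):
  Pos 0: 'r' vs 'r' =
  Pos 1: 'e' vs 'e' =
  Pos 2: 'b' vs 'a' !=
  Pos 3: 'e' vs 'c' !=
  Pos 4: 'l' vs 'h' !=
Hamming distance = 3


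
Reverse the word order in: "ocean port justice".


Original: "ocean port justice"
Words (1..n): ocean | port | justice
Reversed (n..1): justice | port | ocean
Result = "justice port ocean"


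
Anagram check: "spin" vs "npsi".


Word 1: "spin" → sorted: inps
Word 2: "npsi" → sorted: inps
Same letters? inps == inps
Anagram = Yes


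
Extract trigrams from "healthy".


Word: "healthy" (length 7)
Number of trigrams = 7 - 3 + 1 = 5
  Position 0: "hea"
  Position 1: "eal"
  Position 2: "alt"
  Position 3: "lth"
  Position 4: "thy"
Trigrams = "hea", "eal", "alt", "lth", "thy"


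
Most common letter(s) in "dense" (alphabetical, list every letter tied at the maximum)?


Word: "dense"
Letter counts:
  'd': 1
  'e': 2
  'n': 1
  's': 1
Maximum count = 2
Most frequent = 'e' (2 times each)


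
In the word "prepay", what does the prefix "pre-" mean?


Prefix: pre-
Example: prepay (pre- + pay)
Meaning = before


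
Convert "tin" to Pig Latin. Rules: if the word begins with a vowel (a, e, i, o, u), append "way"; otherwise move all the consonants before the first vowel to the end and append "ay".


Word: "tin"
Starts with consonant(s) → move to end, add 'ay'
Consonant cluster: "t"
Pig Latin = "intay"


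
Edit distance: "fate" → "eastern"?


Word 1: "fate" (length 4)
Word 2: "eastern" (length 7)
One optimal edit sequence (insert/delete/substitute each cost 1):
  1. substitute 'f' -> 'e'  (+1)
  2. keep 'a'
  3. insert 's'  (+1)
  4. keep 't'
  5. keep 'e'
  6. insert 'r'  (+1)
  7. insert 'n'  (+1)
Total edit operations: 4
Edit distance = 4


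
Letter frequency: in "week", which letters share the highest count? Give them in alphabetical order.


Word: "week"
Letter counts:
  'e': 2
  'k': 1
  'w': 1
Maximum count = 2
Most frequent = 'e' (2 times each)


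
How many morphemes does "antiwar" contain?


Word: "antiwar"
Morphemes: anti- / war
Each morpheme carries meaning
= 2 morphemes


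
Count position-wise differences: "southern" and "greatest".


Comparing character by character (same length = 8):
  Pos 0: 's' vs 'g' !=
  Pos 1: 'o' vs 'r' !=
  Pos 2: 'u' vs 'e' !=
  Pos 3: 't' vs 'a' !=
  Pos 4: 'h' vs 't' !=
  Pos 5: 'e' vs 'e' =
  Pos 6: 'r' vs 's' !=
  Pos 7: 'n' vs 't' !=
Hamming distance = 7


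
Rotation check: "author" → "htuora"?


Word: "author", Candidate: "htuora"
Method: check if candidate is substring of word+word
"authorauthor" contains "htuora"? No
Is rotation = No


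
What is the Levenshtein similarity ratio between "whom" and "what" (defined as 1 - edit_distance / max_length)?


Word 1: "whom" (length 4)
Word 2: "what" (length 4)
One optimal edit sequence:
  1. keep 'w'
  2. keep 'h'
  3. substitute 'o' -> 'a'  (+1)
  4. substitute 'm' -> 't'  (+1)
Edit distance = 2
Max length = max(4, 4) = 4
Similarity = 1 - 2/4
= 0.5000


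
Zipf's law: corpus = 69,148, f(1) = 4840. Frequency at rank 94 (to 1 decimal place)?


Zipf's law: f(r) = f(1) / r
f(1) = 4840
f(94) = 4840 / 94
= 51.5 occurrences


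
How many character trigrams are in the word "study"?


Word: "study" (length 5)
Number of 3-grams = length - 3 + 1 = 5 - 3 + 1
= 3


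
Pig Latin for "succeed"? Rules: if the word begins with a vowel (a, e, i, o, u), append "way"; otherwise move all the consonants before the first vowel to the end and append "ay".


Word: "succeed"
Starts with consonant(s) → move to end, add 'ay'
Consonant cluster: "s"
Pig Latin = "ucceedsay"


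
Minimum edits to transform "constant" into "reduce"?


Word 1: "constant" (length 8)
Word 2: "reduce" (length 6)
One optimal edit sequence (insert/delete/substitute each cost 1):
  1. delete 'c'  (+1)
  2. delete 'o'  (+1)
  3. substitute 'n' -> 'r'  (+1)
  4. substitute 's' -> 'e'  (+1)
  5. substitute 't' -> 'd'  (+1)
  6. substitute 'a' -> 'u'  (+1)
  7. substitute 'n' -> 'c'  (+1)
  8. substitute 't' -> 'e'  (+1)
Total edit operations: 8
Edit distance = 8


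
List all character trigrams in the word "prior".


Word: "prior" (length 5)
Number of trigrams = 5 - 3 + 1 = 3
  Position 0: "pri"
  Position 1: "rio"
  Position 2: "ior"
Trigrams = "pri", "rio", "ior"


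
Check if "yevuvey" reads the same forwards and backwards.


Word: "yevuvey"
Reversed: "yevuvey"
Forward == Backward? yevuvey == yevuvey
Palindrome = Yes


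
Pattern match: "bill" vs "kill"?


Pattern of "bill": [0, 1, 2, 2]
Pattern of "kill": [0, 1, 2, 2]
Patterns match
Same pattern = Yes


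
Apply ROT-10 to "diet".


Word: "diet"
Shift: 10
Each letter → (letter + shift) mod 26:
  'd' (3) + 10 = 13 → 'n'
  'i' (8) + 10 = 18 → 's'
  'e' (4) + 10 = 14 → 'o'
  't' (19) + 10 = 3 → 'd'
Result = "nsod"


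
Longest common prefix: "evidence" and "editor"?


Word 1: "evidence"
Word 2: "editor"
Comparing from start:
  Pos 0: 'e' == 'e'
  Pos 1: 'v' != 'd' (stop)
LCP = "e" (length 1)


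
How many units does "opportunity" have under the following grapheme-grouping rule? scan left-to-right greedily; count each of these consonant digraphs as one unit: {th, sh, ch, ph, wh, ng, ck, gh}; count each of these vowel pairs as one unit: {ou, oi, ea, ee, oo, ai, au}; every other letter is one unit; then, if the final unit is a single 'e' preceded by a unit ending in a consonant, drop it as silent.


Word: "opportunity" (11 letters)
Left-to-right scan:
  1. 'o' (letter)
  2. 'p' (letter)
  3. 'p' (letter)
  4. 'o' (letter)
  5. 'r' (letter)
  6. 't' (letter)
  7. 'u' (letter)
  8. 'n' (letter)
  9. 'i' (letter)
  10. 't' (letter)
  11. 'y' (letter)
Units from scan: 11
Sound units = 11 units


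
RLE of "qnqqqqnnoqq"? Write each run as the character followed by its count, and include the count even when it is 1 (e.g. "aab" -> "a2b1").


String: "qnqqqqnnoqq"
Scanning for consecutive runs:
  'q' x 1
  'n' x 1
  'q' x 4
  'n' x 2
  'o' x 1
  'q' x 2
RLE = "q1n1q4n2o1q2"


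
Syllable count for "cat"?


Word: "cat"
Syllable breakdown: cat
Counting: 1 part
= 1 syllable


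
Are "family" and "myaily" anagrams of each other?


Word 1: "family" → sorted: afilmy
Word 2: "myaily" → sorted: ailmyy
Same letters? afilmy != ailmyy
Anagram = No


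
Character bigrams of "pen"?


Word: "pen" (length 3)
Number of bigrams = 3 - 2 + 1 = 2
  Position 0: "pe"
  Position 1: "en"
Bigrams = "pe", "en"


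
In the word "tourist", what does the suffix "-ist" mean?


Suffix: -ist
Example: tourist = tour + -ist
Meaning = one who practices


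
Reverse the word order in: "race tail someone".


Original: "race tail someone"
Words (1..n): race | tail | someone
Reversed (n..1): someone | tail | race
Result = "someone tail race"


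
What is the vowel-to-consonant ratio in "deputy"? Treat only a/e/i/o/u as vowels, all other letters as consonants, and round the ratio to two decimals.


Word: "deputy"
Vowels (a,e,i,o,u): 2
Consonants: 4
Ratio = 2/4
= 0.50


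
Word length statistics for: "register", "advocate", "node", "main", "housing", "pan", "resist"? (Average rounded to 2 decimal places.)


Lengths: "register"=8, "advocate"=8, "node"=4, "main"=4, "housing"=7, "pan"=3, "resist"=6
Sum = 40, Count = 7
Average = 40/7 = 5.71
= avg=5.71, min=3, max=8


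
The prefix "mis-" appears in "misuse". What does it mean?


Prefix: mis-
As in: misuse -> mis- + use
Meaning = wrongly


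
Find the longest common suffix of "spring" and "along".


Word 1: "spring"
Word 2: "along"
Comparing from end:
  Pos -1: 'g' == 'g'
  Pos -2: 'n' == 'n'
  Pos -3: 'i' != 'o' (stop)
LCS = "ng" (length 2)


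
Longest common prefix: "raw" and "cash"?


Word 1: "raw"
Word 2: "cash"
Comparing from start:
  Pos 0: 'r' != 'c' (stop)
LCP = "" (length 0)


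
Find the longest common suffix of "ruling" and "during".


Word 1: "ruling"
Word 2: "during"
Comparing from end:
  Pos -1: 'g' == 'g'
  Pos -2: 'n' == 'n'
  Pos -3: 'i' == 'i'
  Pos -4: 'l' != 'r' (stop)
LCS = "ing" (length 3)


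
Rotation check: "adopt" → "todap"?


Word: "adopt", Candidate: "todap"
Method: check if candidate is substring of word+word
"adoptadopt" contains "todap"? No
Is rotation = No


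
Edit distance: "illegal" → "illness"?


Word 1: "illegal" (length 7)
Word 2: "illness" (length 7)
One optimal edit sequence (insert/delete/substitute each cost 1):
  1. keep 'i'
  2. keep 'l'
  3. keep 'l'
  4. substitute 'e' -> 'n'  (+1)
  5. substitute 'g' -> 'e'  (+1)
  6. substitute 'a' -> 's'  (+1)
  7. substitute 'l' -> 's'  (+1)
Total edit operations: 4
Edit distance = 4


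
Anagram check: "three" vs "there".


Word 1: "three" → sorted: eehrt
Word 2: "there" → sorted: eehrt
Same letters? eehrt == eehrt
Anagram = Yes


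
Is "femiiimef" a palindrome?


Word: "femiiimef"
Reversed: "femiiimef"
Forward == Backward? femiiimef == femiiimef
Palindrome = Yes


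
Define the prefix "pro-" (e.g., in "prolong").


Prefix: pro-
Example: prolong = pro- + long
Meaning = forward / in favor of


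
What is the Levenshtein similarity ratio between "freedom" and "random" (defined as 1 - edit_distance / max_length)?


Word 1: "freedom" (length 7)
Word 2: "random" (length 6)
One optimal edit sequence:
  1. delete 'f'  (+1)
  2. keep 'r'
  3. substitute 'e' -> 'a'  (+1)
  4. substitute 'e' -> 'n'  (+1)
  5. keep 'd'
  6. keep 'o'
  7. keep 'm'
Edit distance = 3
Max length = max(7, 6) = 7
Similarity = 1 - 3/7
= 0.5714


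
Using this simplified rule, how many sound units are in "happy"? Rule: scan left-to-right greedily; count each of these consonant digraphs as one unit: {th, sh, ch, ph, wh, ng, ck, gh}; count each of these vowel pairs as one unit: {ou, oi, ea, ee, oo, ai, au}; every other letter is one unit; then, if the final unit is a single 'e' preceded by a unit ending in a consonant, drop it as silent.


Word: "happy" (5 letters)
Left-to-right scan:
  1. 'h' (letter)
  2. 'a' (letter)
  3. 'p' (letter)
  4. 'p' (letter)
  5. 'y' (letter)
Units from scan: 5
Sound units = 5 units


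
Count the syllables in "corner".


Word: "corner"
Syllable breakdown: cor-ner
Counting: 2 parts
= 2 syllables


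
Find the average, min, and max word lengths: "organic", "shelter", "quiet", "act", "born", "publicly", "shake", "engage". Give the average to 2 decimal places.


Lengths: "organic"=7, "shelter"=7, "quiet"=5, "act"=3, "born"=4, "publicly"=8, "shake"=5, "engage"=6
Sum = 45, Count = 8
Average = 45/8 = 5.63
= avg=5.63, min=3, max=8


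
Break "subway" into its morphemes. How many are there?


Word: "subway"
Morphemes: sub- / way
Each morpheme carries meaning
= 2 morphemes


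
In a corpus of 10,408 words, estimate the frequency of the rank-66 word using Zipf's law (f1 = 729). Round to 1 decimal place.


Zipf's law: f(r) = f(1) / r
f(1) = 729
f(66) = 729 / 66
= 11.0 occurrences


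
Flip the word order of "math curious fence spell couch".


Original: "math curious fence spell couch"
Words (1..n): math | curious | fence | spell | couch
Reversed (n..1): couch | spell | fence | curious | math
Result = "couch spell fence curious math"


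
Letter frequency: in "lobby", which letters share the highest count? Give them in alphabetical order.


Word: "lobby"
Letter counts:
  'b': 2
  'l': 1
  'o': 1
  'y': 1
Maximum count = 2
Most frequent = 'b' (2 times each)


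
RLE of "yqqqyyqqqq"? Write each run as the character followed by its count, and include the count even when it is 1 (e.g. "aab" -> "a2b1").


String: "yqqqyyqqqq"
Scanning for consecutive runs:
  'y' x 1
  'q' x 3
  'y' x 2
  'q' x 4
RLE = "y1q3y2q4"


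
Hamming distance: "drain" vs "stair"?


Comparing character by character (same length = 5):
  Pos 0: 'd' vs 's' !=
  Pos 1: 'r' vs 't' !=
  Pos 2: 'a' vs 'a' =
  Pos 3: 'i' vs 'i' =
  Pos 4: 'n' vs 'r' !=
Hamming distance = 3


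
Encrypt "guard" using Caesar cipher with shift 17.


Word: "guard"
Shift: 17
Each letter → (letter + shift) mod 26:
  'g' (6) + 17 = 23 → 'x'
  'u' (20) + 17 = 11 → 'l'
  'a' (0) + 17 = 17 → 'r'
  'r' (17) + 17 = 8 → 'i'
  'd' (3) + 17 = 20 → 'u'
Result = "xlriu"


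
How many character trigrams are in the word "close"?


Word: "close" (length 5)
Number of 3-grams = length - 3 + 1 = 5 - 3 + 1
= 3


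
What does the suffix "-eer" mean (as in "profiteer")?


Suffix: -eer
Example: profiteer = profit + -eer
Meaning = one who is concerned with


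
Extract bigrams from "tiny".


Word: "tiny" (length 4)
Number of bigrams = 4 - 2 + 1 = 3
  Position 0: "ti"
  Position 1: "in"
  Position 2: "ny"
Bigrams = "ti", "in", "ny"


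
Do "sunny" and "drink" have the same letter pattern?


Pattern of "sunny": [0, 1, 2, 2, 3]
Pattern of "drink": [0, 1, 2, 3, 4]
Patterns do not match
Same pattern = No


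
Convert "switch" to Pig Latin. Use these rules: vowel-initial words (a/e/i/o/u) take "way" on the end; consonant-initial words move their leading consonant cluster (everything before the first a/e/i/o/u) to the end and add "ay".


Word: "switch"
Starts with consonant(s) → move to end, add 'ay'
Consonant cluster: "sw"
Pig Latin = "itchsway"


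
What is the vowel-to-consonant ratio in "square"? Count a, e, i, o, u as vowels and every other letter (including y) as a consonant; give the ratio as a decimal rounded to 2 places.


Word: "square"
Vowels (a,e,i,o,u): 3
Consonants: 3
Ratio = 3/3
= 1.00


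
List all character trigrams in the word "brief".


Word: "brief" (length 5)
Number of trigrams = 5 - 3 + 1 = 3
  Position 0: "bri"
  Position 1: "rie"
  Position 2: "ief"
Trigrams = "bri", "rie", "ief"


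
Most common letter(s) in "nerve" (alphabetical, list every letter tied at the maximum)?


Word: "nerve"
Letter counts:
  'e': 2
  'n': 1
  'r': 1
  'v': 1
Maximum count = 2
Most frequent = 'e' (2 times each)


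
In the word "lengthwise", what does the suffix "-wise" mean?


Suffix: -wise
Example: lengthwise = length + -wise
Meaning = in the manner of


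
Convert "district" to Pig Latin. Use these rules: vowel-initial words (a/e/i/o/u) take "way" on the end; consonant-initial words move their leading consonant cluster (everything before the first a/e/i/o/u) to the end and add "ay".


Word: "district"
Starts with consonant(s) → move to end, add 'ay'
Consonant cluster: "d"
Pig Latin = "istrictday"


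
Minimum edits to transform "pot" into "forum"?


Word 1: "pot" (length 3)
Word 2: "forum" (length 5)
One optimal edit sequence (insert/delete/substitute each cost 1):
  1. substitute 'p' -> 'f'  (+1)
  2. keep 'o'
  3. insert 'r'  (+1)
  4. insert 'u'  (+1)
  5. substitute 't' -> 'm'  (+1)
Total edit operations: 4
Edit distance = 4


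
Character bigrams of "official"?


Word: "official" (length 8)
Number of bigrams = 8 - 2 + 1 = 7
  Position 0: "of"
  Position 1: "ff"
  Position 2: "fi"
  Position 3: "ic"
  Position 4: "ci"
  Position 5: "ia"
  Position 6: "al"
Bigrams = "of", "ff", "fi", "ic", "ci", "ia", "al"


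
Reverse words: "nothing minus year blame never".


Original: "nothing minus year blame never"
Words (1..n): nothing | minus | year | blame | never
Reversed (n..1): never | blame | year | minus | nothing
Result = "never blame year minus nothing"


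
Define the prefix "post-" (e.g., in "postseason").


Prefix: post-
Example: postseason = post- + season
Meaning = after


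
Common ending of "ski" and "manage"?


Word 1: "ski"
Word 2: "manage"
Comparing from end:
  Pos -1: 'i' != 'e' (stop)
LCS = "" (length 0)


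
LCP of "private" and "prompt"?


Word 1: "private"
Word 2: "prompt"
Comparing from start:
  Pos 0: 'p' == 'p'
  Pos 1: 'r' == 'r'
  Pos 2: 'i' != 'o' (stop)
LCP = "pr" (length 2)


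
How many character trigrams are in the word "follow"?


Word: "follow" (length 6)
Number of 3-grams = length - 3 + 1 = 6 - 3 + 1
= 4


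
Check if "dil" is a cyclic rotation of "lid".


Word: "lid", Candidate: "dil"
Method: check if candidate is substring of word+word
"lidlid" contains "dil"? No
Is rotation = No


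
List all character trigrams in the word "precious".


Word: "precious" (length 8)
Number of trigrams = 8 - 3 + 1 = 6
  Position 0: "pre"
  Position 1: "rec"
  Position 2: "eci"
  Position 3: "cio"
  Position 4: "iou"
  Position 5: "ous"
Trigrams = "pre", "rec", "eci", "cio", "iou", "ous"


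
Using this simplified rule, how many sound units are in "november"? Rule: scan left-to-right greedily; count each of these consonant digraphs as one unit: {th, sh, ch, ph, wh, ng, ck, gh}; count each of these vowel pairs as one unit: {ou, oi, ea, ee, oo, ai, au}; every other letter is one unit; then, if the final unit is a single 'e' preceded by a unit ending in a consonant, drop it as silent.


Word: "november" (8 letters)
Left-to-right scan:
  (1) 'n' (letter)
  (2) 'o' (letter)
  (3) 'v' (letter)
  (4) 'e' (letter)
  (5) 'm' (letter)
  (6) 'b' (letter)
  (7) 'e' (letter)
  (8) 'r' (letter)
Units from scan: 8
Sound units = 8 units


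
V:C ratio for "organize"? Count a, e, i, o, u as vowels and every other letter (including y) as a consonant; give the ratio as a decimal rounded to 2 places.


Word: "organize"
Vowels (a,e,i,o,u): 4
Consonants: 4
Ratio = 4/4
= 1.00


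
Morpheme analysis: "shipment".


Word: "shipment"
Morphemes: ship | -ment
Each morpheme carries meaning
= 2 morphemes


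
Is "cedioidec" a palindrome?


Word: "cedioidec"
Reversed: "cedioidec"
Forward == Backward? cedioidec == cedioidec
Palindrome = Yes


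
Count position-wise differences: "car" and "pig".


Comparing character by character (same length = 3):
  Pos 0: 'c' vs 'p' !=
  Pos 1: 'a' vs 'i' !=
  Pos 2: 'r' vs 'g' !=
Hamming distance = 3


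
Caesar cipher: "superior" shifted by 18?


Word: "superior"
Shift: 18
Each letter → (letter + shift) mod 26:
  's' (18) + 18 = 10 → 'k'
  'u' (20) + 18 = 12 → 'm'
  'p' (15) + 18 = 7 → 'h'
  'e' (4) + 18 = 22 → 'w'
  'r' (17) + 18 = 9 → 'j'
  'i' (8) + 18 = 0 → 'a'
  'o' (14) + 18 = 6 → 'g'
  'r' (17) + 18 = 9 → 'j'
Result = "kmhwjagj"


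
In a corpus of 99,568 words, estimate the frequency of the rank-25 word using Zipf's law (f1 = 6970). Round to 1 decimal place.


Zipf's law: f(r) = f(1) / r
f(1) = 6970
f(25) = 6970 / 25
= 278.8 occurrences


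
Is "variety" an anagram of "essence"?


Word 1: "essence" → sorted: ceeenss
Word 2: "variety" → sorted: aeirtvy
Same letters? ceeenss != aeirtvy
Anagram = No


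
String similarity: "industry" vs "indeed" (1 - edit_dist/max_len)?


Word 1: "industry" (length 8)
Word 2: "indeed" (length 6)
One optimal edit sequence:
  1. keep 'i'
  2. keep 'n'
  3. keep 'd'
  4. delete 'u'  (+1)
  5. delete 's'  (+1)
  6. substitute 't' -> 'e'  (+1)
  7. substitute 'r' -> 'e'  (+1)
  8. substitute 'y' -> 'd'  (+1)
Edit distance = 5
Max length = max(8, 6) = 8
Similarity = 1 - 5/8
= 0.3750


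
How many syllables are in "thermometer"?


Word: "thermometer"
Syllable breakdown: ther | mom | e | ter
Counting: 4 parts
= 4 syllables


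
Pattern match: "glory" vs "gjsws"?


Pattern of "glory": [0, 1, 2, 3, 4]
Pattern of "gjsws": [0, 1, 2, 3, 2]
Patterns do not match
Same pattern = No


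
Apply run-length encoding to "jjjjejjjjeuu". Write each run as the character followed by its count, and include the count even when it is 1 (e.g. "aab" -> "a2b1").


String: "jjjjejjjjeuu"
Scanning for consecutive runs:
  'j' x 4
  'e' x 1
  'j' x 4
  'e' x 1
  'u' x 2
RLE = "j4e1j4e1u2"


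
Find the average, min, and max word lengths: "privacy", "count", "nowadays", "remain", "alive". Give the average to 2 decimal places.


Lengths: "privacy"=7, "count"=5, "nowadays"=8, "remain"=6, "alive"=5
Sum = 31, Count = 5
Average = 31/5 = 6.20
= avg=6.20, min=5, max=8


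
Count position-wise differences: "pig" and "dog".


Comparing character by character (same length = 3):
  Pos 0: 'p' vs 'd' !=
  Pos 1: 'i' vs 'o' !=
  Pos 2: 'g' vs 'g' =
Hamming distance = 2


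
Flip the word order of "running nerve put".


Original: "running nerve put"
Words (1..n): running | nerve | put
Reversed (n..1): put | nerve | running
Result = "put nerve running"


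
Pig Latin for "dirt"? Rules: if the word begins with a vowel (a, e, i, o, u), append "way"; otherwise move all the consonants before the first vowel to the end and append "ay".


Word: "dirt"
Starts with consonant(s) → move to end, add 'ay'
Consonant cluster: "d"
Pig Latin = "irtday"


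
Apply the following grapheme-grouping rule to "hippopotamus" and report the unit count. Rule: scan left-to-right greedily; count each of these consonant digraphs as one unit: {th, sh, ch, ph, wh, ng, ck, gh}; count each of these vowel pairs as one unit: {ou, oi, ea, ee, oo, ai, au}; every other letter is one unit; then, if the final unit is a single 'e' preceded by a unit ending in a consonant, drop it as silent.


Word: "hippopotamus" (12 letters)
Left-to-right scan:
  1. 'h' (letter)
  2. 'i' (letter)
  3. 'p' (letter)
  4. 'p' (letter)
  5. 'o' (letter)
  6. 'p' (letter)
  7. 'o' (letter)
  8. 't' (letter)
  9. 'a' (letter)
  10. 'm' (letter)
  11. 'u' (letter)
  12. 's' (letter)
Units from scan: 12
Sound units = 12 units


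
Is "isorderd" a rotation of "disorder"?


Word: "disorder", Candidate: "isorderd"
Method: check if candidate is substring of word+word
"disorderdisorder" contains "isorderd"? Yes
Is rotation = Yes


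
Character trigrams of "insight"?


Word: "insight" (length 7)
Number of trigrams = 7 - 3 + 1 = 5
  Position 0: "ins"
  Position 1: "nsi"
  Position 2: "sig"
  Position 3: "igh"
  Position 4: "ght"
Trigrams = "ins", "nsi", "sig", "igh", "ght"


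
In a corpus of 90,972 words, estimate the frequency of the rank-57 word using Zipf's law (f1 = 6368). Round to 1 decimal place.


Zipf's law: f(r) = f(1) / r
f(1) = 6368
f(57) = 6368 / 57
= 111.7 occurrences


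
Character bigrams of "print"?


Word: "print" (length 5)
Number of bigrams = 5 - 2 + 1 = 4
  Position 0: "pr"
  Position 1: "ri"
  Position 2: "in"
  Position 3: "nt"
Bigrams = "pr", "ri", "in", "nt"


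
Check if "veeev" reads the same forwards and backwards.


Word: "veeev"
Reversed: "veeev"
Forward == Backward? veeev == veeev
Palindrome = Yes


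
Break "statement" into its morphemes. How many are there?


Word: "statement"
Morphemes: state | -ment
Each morpheme carries meaning
= 2 morphemes


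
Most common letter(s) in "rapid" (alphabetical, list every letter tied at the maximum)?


Word: "rapid"
Letter counts:
  'a': 1
  'd': 1
  'i': 1
  'p': 1
  'r': 1
Maximum count = 1
Most frequent = 'a', 'd', 'i', 'p', 'r' (1 time each)


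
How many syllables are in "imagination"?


Word: "imagination"
Syllable breakdown: i-mag-i-na-tion
Counting: 5 parts
= 5 syllables


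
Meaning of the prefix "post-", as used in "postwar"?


Prefix: post-
As in: postwar -> post- + war
Meaning = after


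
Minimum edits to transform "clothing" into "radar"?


Word 1: "clothing" (length 8)
Word 2: "radar" (length 5)
One optimal edit sequence (insert/delete/substitute each cost 1):
  1. delete 'c'  (+1)
  2. delete 'l'  (+1)
  3. delete 'o'  (+1)
  4. substitute 't' -> 'r'  (+1)
  5. substitute 'h' -> 'a'  (+1)
  6. substitute 'i' -> 'd'  (+1)
  7. substitute 'n' -> 'a'  (+1)
  8. substitute 'g' -> 'r'  (+1)
Total edit operations: 8
Edit distance = 8


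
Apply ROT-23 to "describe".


Word: "describe"
Shift: 23
Each letter → (letter + shift) mod 26:
  'd' (3) + 23 = 0 → 'a'
  'e' (4) + 23 = 1 → 'b'
  's' (18) + 23 = 15 → 'p'
  'c' (2) + 23 = 25 → 'z'
  'r' (17) + 23 = 14 → 'o'
  'i' (8) + 23 = 5 → 'f'
  'b' (1) + 23 = 24 → 'y'
  'e' (4) + 23 = 1 → 'b'
Result = "abpzofyb"


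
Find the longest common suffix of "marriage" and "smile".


Word 1: "marriage"
Word 2: "smile"
Comparing from end:
  Pos -1: 'e' == 'e'
  Pos -2: 'g' != 'l' (stop)
LCS = "e" (length 1)


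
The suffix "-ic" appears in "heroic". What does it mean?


Suffix: -ic
As in: heroic -> hero + -ic
Meaning = relating to


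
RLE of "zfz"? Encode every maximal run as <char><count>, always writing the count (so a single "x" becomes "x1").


String: "zfz"
Scanning for consecutive runs:
  'z' x 1
  'f' x 1
  'z' x 1
RLE = "z1f1z1"


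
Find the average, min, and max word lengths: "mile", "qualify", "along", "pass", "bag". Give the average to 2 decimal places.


Lengths: "mile"=4, "qualify"=7, "along"=5, "pass"=4, "bag"=3
Sum = 23, Count = 5
Average = 23/5 = 4.60
= avg=4.60, min=3, max=7


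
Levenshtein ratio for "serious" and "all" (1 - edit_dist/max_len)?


Word 1: "serious" (length 7)
Word 2: "all" (length 3)
One optimal edit sequence:
  1. delete 's'  (+1)
  2. delete 'e'  (+1)
  3. delete 'r'  (+1)
  4. delete 'i'  (+1)
  5. substitute 'o' -> 'a'  (+1)
  6. substitute 'u' -> 'l'  (+1)
  7. substitute 's' -> 'l'  (+1)
Edit distance = 7
Max length = max(7, 3) = 7
Similarity = 1 - 7/7
= 0.0000


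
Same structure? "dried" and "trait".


Pattern of "dried": [0, 1, 2, 3, 0]
Pattern of "trait": [0, 1, 2, 3, 0]
Patterns match
Same pattern = Yes


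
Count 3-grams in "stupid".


Word: "stupid" (length 6)
Number of 3-grams = length - 3 + 1 = 6 - 3 + 1
= 4


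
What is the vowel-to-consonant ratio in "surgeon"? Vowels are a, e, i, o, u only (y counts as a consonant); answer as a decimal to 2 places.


Word: "surgeon"
Vowels (a,e,i,o,u): 3
Consonants: 4
Ratio = 3/4
= 0.75


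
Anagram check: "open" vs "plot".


Word 1: "open" → sorted: enop
Word 2: "plot" → sorted: lopt
Same letters? enop != lopt
Anagram = No


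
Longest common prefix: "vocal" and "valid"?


Word 1: "vocal"
Word 2: "valid"
Comparing from start:
  Pos 0: 'v' == 'v'
  Pos 1: 'o' != 'a' (stop)
LCP = "v" (length 1)


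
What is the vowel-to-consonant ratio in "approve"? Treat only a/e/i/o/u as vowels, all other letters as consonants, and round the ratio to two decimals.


Word: "approve"
Vowels (a,e,i,o,u): 3
Consonants: 4
Ratio = 3/4
= 0.75


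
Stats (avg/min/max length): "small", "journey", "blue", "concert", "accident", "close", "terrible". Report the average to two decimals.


Lengths: "small"=5, "journey"=7, "blue"=4, "concert"=7, "accident"=8, "close"=5, "terrible"=8
Sum = 44, Count = 7
Average = 44/7 = 6.29
= avg=6.29, min=4, max=8


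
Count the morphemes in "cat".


Word: "cat"
Morphemes: cat
Each morpheme carries meaning
= 1 morpheme


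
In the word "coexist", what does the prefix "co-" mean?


Prefix: co-
As in: coexist -> co- + exist
Meaning = together


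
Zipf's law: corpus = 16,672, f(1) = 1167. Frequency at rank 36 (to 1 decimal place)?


Zipf's law: f(r) = f(1) / r
f(1) = 1167
f(36) = 1167 / 36
= 32.4 occurrences


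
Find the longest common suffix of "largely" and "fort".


Word 1: "largely"
Word 2: "fort"
Comparing from end:
  Pos -1: 'y' != 't' (stop)
LCS = "" (length 0)


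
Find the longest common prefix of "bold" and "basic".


Word 1: "bold"
Word 2: "basic"
Comparing from start:
  Pos 0: 'b' == 'b'
  Pos 1: 'o' != 'a' (stop)
LCP = "b" (length 1)


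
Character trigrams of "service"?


Word: "service" (length 7)
Number of trigrams = 7 - 3 + 1 = 5
  Position 0: "ser"
  Position 1: "erv"
  Position 2: "rvi"
  Position 3: "vic"
  Position 4: "ice"
Trigrams = "ser", "erv", "rvi", "vic", "ice"


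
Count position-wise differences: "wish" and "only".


Comparing character by character (same length = 4):
  Pos 0: 'w' vs 'o' !=
  Pos 1: 'i' vs 'n' !=
  Pos 2: 's' vs 'l' !=
  Pos 3: 'h' vs 'y' !=
Hamming distance = 4


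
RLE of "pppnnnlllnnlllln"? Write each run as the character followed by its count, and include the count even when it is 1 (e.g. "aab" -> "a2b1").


String: "pppnnnlllnnlllln"
Scanning for consecutive runs:
  'p' x 3
  'n' x 3
  'l' x 3
  'n' x 2
  'l' x 4
  'n' x 1
RLE = "p3n3l3n2l4n1"


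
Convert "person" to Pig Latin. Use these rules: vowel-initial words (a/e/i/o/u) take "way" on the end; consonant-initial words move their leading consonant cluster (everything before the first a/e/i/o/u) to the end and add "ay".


Word: "person"
Starts with consonant(s) → move to end, add 'ay'
Consonant cluster: "p"
Pig Latin = "ersonpay"


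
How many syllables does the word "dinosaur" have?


Word: "dinosaur"
Syllable breakdown: di / no / saur
Counting: 3 parts
= 3 syllables


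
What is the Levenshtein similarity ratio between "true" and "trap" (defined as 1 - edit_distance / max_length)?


Word 1: "true" (length 4)
Word 2: "trap" (length 4)
One optimal edit sequence:
  1. keep 't'
  2. keep 'r'
  3. substitute 'u' -> 'a'  (+1)
  4. substitute 'e' -> 'p'  (+1)
Edit distance = 2
Max length = max(4, 4) = 4
Similarity = 1 - 2/4
= 0.5000


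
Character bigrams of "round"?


Word: "round" (length 5)
Number of bigrams = 5 - 2 + 1 = 4
  Position 0: "ro"
  Position 1: "ou"
  Position 2: "un"
  Position 3: "nd"
Bigrams = "ro", "ou", "un", "nd"


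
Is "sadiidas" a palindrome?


Word: "sadiidas"
Reversed: "sadiidas"
Forward == Backward? sadiidas == sadiidas
Palindrome = Yes


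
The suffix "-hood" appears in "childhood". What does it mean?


Suffix: -hood
Example: childhood = child + -hood
Meaning = state / condition


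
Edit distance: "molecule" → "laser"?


Word 1: "molecule" (length 8)
Word 2: "laser" (length 5)
One optimal edit sequence (insert/delete/substitute each cost 1):
  1. delete 'm'  (+1)
  2. delete 'o'  (+1)
  3. keep 'l'
  4. delete 'e'  (+1)
  5. substitute 'c' -> 'a'  (+1)
  6. substitute 'u' -> 's'  (+1)
  7. substitute 'l' -> 'e'  (+1)
  8. substitute 'e' -> 'r'  (+1)
Total edit operations: 7
Edit distance = 7


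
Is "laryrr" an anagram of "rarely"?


Word 1: "rarely" → sorted: aelrry
Word 2: "laryrr" → sorted: alrrry
Same letters? aelrry != alrrry
Anagram = No


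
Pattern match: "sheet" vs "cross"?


Pattern of "sheet": [0, 1, 2, 2, 3]
Pattern of "cross": [0, 1, 2, 3, 3]
Patterns do not match
Same pattern = No


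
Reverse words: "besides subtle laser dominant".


Original: "besides subtle laser dominant"
Words (1..n): besides | subtle | laser | dominant
Reversed (n..1): dominant | laser | subtle | besides
Result = "dominant laser subtle besides"


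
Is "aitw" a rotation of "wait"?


Word: "wait", Candidate: "aitw"
Method: check if candidate is substring of word+word
"waitwait" contains "aitw"? Yes
Is rotation = Yes


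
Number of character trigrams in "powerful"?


Word: "powerful" (length 8)
Number of 3-grams = length - 3 + 1 = 8 - 3 + 1
= 6


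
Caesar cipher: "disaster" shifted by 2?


Word: "disaster"
Shift: 2
Each letter → (letter + shift) mod 26:
  'd' (3) + 2 = 5 → 'f'
  'i' (8) + 2 = 10 → 'k'
  's' (18) + 2 = 20 → 'u'
  'a' (0) + 2 = 2 → 'c'
  's' (18) + 2 = 20 → 'u'
  't' (19) + 2 = 21 → 'v'
  'e' (4) + 2 = 6 → 'g'
  'r' (17) + 2 = 19 → 't'
Result = "fkucuvgt"


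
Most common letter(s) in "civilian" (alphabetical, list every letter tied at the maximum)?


Word: "civilian"
Letter counts:
  'a': 1
  'c': 1
  'i': 3
  'l': 1
  'n': 1
  'v': 1
Maximum count = 3
Most frequent = 'i' (3 times each)


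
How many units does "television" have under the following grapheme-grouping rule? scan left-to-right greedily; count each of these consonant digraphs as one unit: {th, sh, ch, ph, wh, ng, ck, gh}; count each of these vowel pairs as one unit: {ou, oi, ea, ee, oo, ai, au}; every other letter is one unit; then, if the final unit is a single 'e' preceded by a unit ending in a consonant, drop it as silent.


Word: "television" (10 letters)
Left-to-right scan:
  (1) 't' (letter)
  (2) 'e' (letter)
  (3) 'l' (letter)
  (4) 'e' (letter)
  (5) 'v' (letter)
  (6) 'i' (letter)
  (7) 's' (letter)
  (8) 'i' (letter)
  (9) 'o' (letter)
  (10) 'n' (letter)
Units from scan: 10
Sound units = 10 units


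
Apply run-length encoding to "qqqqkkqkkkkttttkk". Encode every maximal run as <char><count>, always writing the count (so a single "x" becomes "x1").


String: "qqqqkkqkkkkttttkk"
Scanning for consecutive runs:
  'q' x 4
  'k' x 2
  'q' x 1
  'k' x 4
  't' x 4
  'k' x 2
RLE = "q4k2q1k4t4k2"


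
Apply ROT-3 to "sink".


Word: "sink"
Shift: 3
Each letter → (letter + shift) mod 26:
  's' (18) + 3 = 21 → 'v'
  'i' (8) + 3 = 11 → 'l'
  'n' (13) + 3 = 16 → 'q'
  'k' (10) + 3 = 13 → 'n'
Result = "vlqn"


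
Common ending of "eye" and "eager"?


Word 1: "eye"
Word 2: "eager"
Comparing from end:
  Pos -1: 'e' != 'r' (stop)
LCS = "" (length 0)


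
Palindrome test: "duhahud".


Word: "duhahud"
Reversed: "duhahud"
Forward == Backward? duhahud == duhahud
Palindrome = Yes


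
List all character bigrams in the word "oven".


Word: "oven" (length 4)
Number of bigrams = 4 - 2 + 1 = 3
  Position 0: "ov"
  Position 1: "ve"
  Position 2: "en"
Bigrams = "ov", "ve", "en"


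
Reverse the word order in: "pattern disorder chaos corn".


Original: "pattern disorder chaos corn"
Words (1..n): pattern | disorder | chaos | corn
Reversed (n..1): corn | chaos | disorder | pattern
Result = "corn chaos disorder pattern"


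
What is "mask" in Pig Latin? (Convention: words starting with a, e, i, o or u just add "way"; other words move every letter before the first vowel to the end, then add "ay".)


Word: "mask"
Starts with consonant(s) → move to end, add 'ay'
Consonant cluster: "m"
Pig Latin = "askmay"


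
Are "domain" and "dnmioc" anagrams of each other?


Word 1: "domain" → sorted: adimno
Word 2: "dnmioc" → sorted: cdimno
Same letters? adimno != cdimno
Anagram = No


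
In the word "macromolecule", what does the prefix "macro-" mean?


Prefix: macro-
Example: macromolecule = macro- + molecule
Meaning = large


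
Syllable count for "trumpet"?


Word: "trumpet"
Syllable breakdown: trum | pet
Counting: 2 parts
= 2 syllables


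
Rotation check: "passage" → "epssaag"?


Word: "passage", Candidate: "epssaag"
Method: check if candidate is substring of word+word
"passagepassage" contains "epssaag"? No
Is rotation = No


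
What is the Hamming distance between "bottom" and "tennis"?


Comparing character by character (same length = 6):
  Pos 0: 'b' vs 't' !=
  Pos 1: 'o' vs 'e' !=
  Pos 2: 't' vs 'n' !=
  Pos 3: 't' vs 'n' !=
  Pos 4: 'o' vs 'i' !=
  Pos 5: 'm' vs 's' !=
Hamming distance = 6


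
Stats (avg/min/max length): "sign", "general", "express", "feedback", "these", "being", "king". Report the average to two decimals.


Lengths: "sign"=4, "general"=7, "express"=7, "feedback"=8, "these"=5, "being"=5, "king"=4
Sum = 40, Count = 7
Average = 40/7 = 5.71
= avg=5.71, min=4, max=8


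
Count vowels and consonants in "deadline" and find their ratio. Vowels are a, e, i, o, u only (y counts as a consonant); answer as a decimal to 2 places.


Word: "deadline"
Vowels (a,e,i,o,u): 4
Consonants: 4
Ratio = 4/4
= 1.00


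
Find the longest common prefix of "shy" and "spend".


Word 1: "shy"
Word 2: "spend"
Comparing from start:
  Pos 0: 's' == 's'
  Pos 1: 'h' != 'p' (stop)
LCP = "s" (length 1)


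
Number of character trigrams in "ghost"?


Word: "ghost" (length 5)
Number of 3-grams = length - 3 + 1 = 5 - 3 + 1
= 3


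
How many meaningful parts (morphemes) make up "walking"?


Word: "walking"
Morphemes: walk / -ing
Each morpheme carries meaning
= 2 morphemes


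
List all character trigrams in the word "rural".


Word: "rural" (length 5)
Number of trigrams = 5 - 3 + 1 = 3
  Position 0: "rur"
  Position 1: "ura"
  Position 2: "ral"
Trigrams = "rur", "ura", "ral"
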